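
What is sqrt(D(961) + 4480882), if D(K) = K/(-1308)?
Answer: sqrt(1916544611265)/654 ≈ 2116.8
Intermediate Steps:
D(K) = -K/1308 (D(K) = K*(-1/1308) = -K/1308)
sqrt(D(961) + 4480882) = sqrt(-1/1308*961 + 4480882) = sqrt(-961/1308 + 4480882) = sqrt(5860992695/1308) = sqrt(1916544611265)/654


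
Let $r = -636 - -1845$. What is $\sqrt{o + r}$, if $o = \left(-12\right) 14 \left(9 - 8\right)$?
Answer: $\sqrt{1041} \approx 32.265$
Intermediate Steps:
$r = 1209$ ($r = -636 + 1845 = 1209$)
$o = -168$ ($o = - 168 \left(9 - 8\right) = \left(-168\right) 1 = -168$)
$\sqrt{o + r} = \sqrt{-168 + 1209} = \sqrt{1041}$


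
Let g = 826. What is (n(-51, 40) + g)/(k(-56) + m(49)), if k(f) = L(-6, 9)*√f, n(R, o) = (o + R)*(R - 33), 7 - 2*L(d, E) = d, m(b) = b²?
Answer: 600250/823881 - 3250*I*√14/823881 ≈ 0.72856 - 0.01476*I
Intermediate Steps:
L(d, E) = 7/2 - d/2
n(R, o) = (-33 + R)*(R + o) (n(R, o) = (R + o)*(-33 + R) = (-33 + R)*(R + o))
k(f) = 13*√f/2 (k(f) = (7/2 - ½*(-6))*√f = (7/2 + 3)*√f = 13*√f/2)
(n(-51, 40) + g)/(k(-56) + m(49)) = (((-51)² - 33*(-51) - 33*40 - 51*40) + 826)/(13*√(-56)/2 + 49²) = ((2601 + 1683 - 1320 - 2040) + 826)/(13*(2*I*√14)/2 + 2401) = (924 + 826)/(13*I*√14 + 2401) = 1750/(2401 + 13*I*√14)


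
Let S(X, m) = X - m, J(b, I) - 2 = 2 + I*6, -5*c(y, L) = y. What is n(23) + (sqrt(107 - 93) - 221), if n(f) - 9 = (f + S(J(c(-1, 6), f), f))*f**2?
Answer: 74906 + sqrt(14) ≈ 74910.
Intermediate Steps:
c(y, L) = -y/5
J(b, I) = 4 + 6*I (J(b, I) = 2 + (2 + I*6) = 2 + (2 + 6*I) = 4 + 6*I)
n(f) = 9 + f**2*(4 + 6*f) (n(f) = 9 + (f + ((4 + 6*f) - f))*f**2 = 9 + (f + (4 + 5*f))*f**2 = 9 + (4 + 6*f)*f**2 = 9 + f**2*(4 + 6*f))
n(23) + (sqrt(107 - 93) - 221) = (9 + 4*23**2 + 6*23**3) + (sqrt(107 - 93) - 221) = (9 + 4*529 + 6*12167) + (sqrt(14) - 221) = (9 + 2116 + 73002) + (-221 + sqrt(14)) = 75127 + (-221 + sqrt(14)) = 74906 + sqrt(14)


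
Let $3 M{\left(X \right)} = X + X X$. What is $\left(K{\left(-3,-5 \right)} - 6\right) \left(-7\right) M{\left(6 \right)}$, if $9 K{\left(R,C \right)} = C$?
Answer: $\frac{5782}{9} \approx 642.44$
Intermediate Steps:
$K{\left(R,C \right)} = \frac{C}{9}$
$M{\left(X \right)} = \frac{X}{3} + \frac{X^{2}}{3}$ ($M{\left(X \right)} = \frac{X + X X}{3} = \frac{X + X^{2}}{3} = \frac{X}{3} + \frac{X^{2}}{3}$)
$\left(K{\left(-3,-5 \right)} - 6\right) \left(-7\right) M{\left(6 \right)} = \left(\frac{1}{9} \left(-5\right) - 6\right) \left(-7\right) \frac{1}{3} \cdot 6 \left(1 + 6\right) = \left(- \frac{5}{9} - 6\right) \left(-7\right) \frac{1}{3} \cdot 6 \cdot 7 = \left(- \frac{59}{9}\right) \left(-7\right) 14 = \frac{413}{9} \cdot 14 = \frac{5782}{9}$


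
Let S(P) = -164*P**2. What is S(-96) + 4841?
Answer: -1506583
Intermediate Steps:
S(-96) + 4841 = -164*(-96)**2 + 4841 = -164*9216 + 4841 = -1511424 + 4841 = -1506583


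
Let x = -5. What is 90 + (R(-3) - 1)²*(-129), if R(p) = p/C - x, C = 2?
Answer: -2865/4 ≈ -716.25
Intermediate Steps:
R(p) = 5 + p/2 (R(p) = p/2 - 1*(-5) = p*(½) + 5 = p/2 + 5 = 5 + p/2)
90 + (R(-3) - 1)²*(-129) = 90 + ((5 + (½)*(-3)) - 1)²*(-129) = 90 + ((5 - 3/2) - 1)²*(-129) = 90 + (7/2 - 1)²*(-129) = 90 + (5/2)²*(-129) = 90 + (25/4)*(-129) = 90 - 3225/4 = -2865/4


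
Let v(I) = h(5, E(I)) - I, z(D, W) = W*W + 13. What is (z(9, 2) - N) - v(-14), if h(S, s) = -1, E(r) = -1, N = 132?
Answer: -128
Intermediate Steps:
z(D, W) = 13 + W² (z(D, W) = W² + 13 = 13 + W²)
v(I) = -1 - I
(z(9, 2) - N) - v(-14) = ((13 + 2²) - 1*132) - (-1 - 1*(-14)) = ((13 + 4) - 132) - (-1 + 14) = (17 - 132) - 1*13 = -115 - 13 = -128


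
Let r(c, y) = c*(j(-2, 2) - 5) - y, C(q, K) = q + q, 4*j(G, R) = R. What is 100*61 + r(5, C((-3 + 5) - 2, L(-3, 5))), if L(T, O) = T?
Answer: 12155/2 ≈ 6077.5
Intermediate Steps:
j(G, R) = R/4
C(q, K) = 2*q
r(c, y) = -y - 9*c/2 (r(c, y) = c*((1/4)*2 - 5) - y = c*(1/2 - 5) - y = c*(-9/2) - y = -9*c/2 - y = -y - 9*c/2)
100*61 + r(5, C((-3 + 5) - 2, L(-3, 5))) = 100*61 + (-2*((-3 + 5) - 2) - 9/2*5) = 6100 + (-2*(2 - 2) - 45/2) = 6100 + (-2*0 - 45/2) = 6100 + (-1*0 - 45/2) = 6100 + (0 - 45/2) = 6100 - 45/2 = 12155/2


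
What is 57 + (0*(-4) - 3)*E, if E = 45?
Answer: -78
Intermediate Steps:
57 + (0*(-4) - 3)*E = 57 + (0*(-4) - 3)*45 = 57 + (0 - 3)*45 = 57 - 3*45 = 57 - 135 = -78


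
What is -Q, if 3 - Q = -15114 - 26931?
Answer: -42048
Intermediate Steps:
Q = 42048 (Q = 3 - (-15114 - 26931) = 3 - 1*(-42045) = 3 + 42045 = 42048)
-Q = -1*42048 = -42048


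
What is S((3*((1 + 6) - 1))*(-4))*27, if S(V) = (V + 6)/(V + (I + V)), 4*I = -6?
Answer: 1188/97 ≈ 12.247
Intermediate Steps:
I = -3/2 (I = (1/4)*(-6) = -3/2 ≈ -1.5000)
S(V) = (6 + V)/(-3/2 + 2*V) (S(V) = (V + 6)/(V + (-3/2 + V)) = (6 + V)/(-3/2 + 2*V))
S((3*((1 + 6) - 1))*(-4))*27 = (2*(6 + (3*((1 + 6) - 1))*(-4))/(-3 + 4*((3*((1 + 6) - 1))*(-4))))*27 = (2*(6 + (3*(7 - 1))*(-4))/(-3 + 4*((3*(7 - 1))*(-4))))*27 = (2*(6 + (3*6)*(-4))/(-3 + 4*((3*6)*(-4))))*27 = (2*(6 + 18*(-4))/(-3 + 4*(18*(-4))))*27 = (2*(6 - 72)/(-3 + 4*(-72)))*27 = (2*(-66)/(-3 - 288))*27 = (2*(-66)/(-291))*27 = (2*(-1/291)*(-66))*27 = (44/97)*27 = 1188/97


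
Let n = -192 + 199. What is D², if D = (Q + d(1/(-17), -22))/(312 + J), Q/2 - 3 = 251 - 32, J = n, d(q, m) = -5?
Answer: 192721/101761 ≈ 1.8939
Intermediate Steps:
n = 7
J = 7
Q = 444 (Q = 6 + 2*(251 - 32) = 6 + 2*219 = 6 + 438 = 444)
D = 439/319 (D = (444 - 5)/(312 + 7) = 439/319 ≈ 1.3762)
D² = (439/319)² = 192721/101761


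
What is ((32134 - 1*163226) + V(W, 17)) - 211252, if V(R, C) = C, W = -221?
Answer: -342327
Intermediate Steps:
((32134 - 1*163226) + V(W, 17)) - 211252 = ((32134 - 1*163226) + 17) - 211252 = ((32134 - 163226) + 17) - 211252 = (-131092 + 17) - 211252 = -131075 - 211252 = -342327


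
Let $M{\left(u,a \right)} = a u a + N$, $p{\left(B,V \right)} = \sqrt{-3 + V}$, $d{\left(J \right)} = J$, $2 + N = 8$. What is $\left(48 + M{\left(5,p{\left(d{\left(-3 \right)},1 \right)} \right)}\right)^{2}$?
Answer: $1936$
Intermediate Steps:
$N = 6$ ($N = -2 + 8 = 6$)
$M{\left(u,a \right)} = 6 + u a^{2}$ ($M{\left(u,a \right)} = a u a + 6 = u a^{2} + 6 = 6 + u a^{2}$)
$\left(48 + M{\left(5,p{\left(d{\left(-3 \right)},1 \right)} \right)}\right)^{2} = \left(48 + \left(6 + 5 \left(\sqrt{-3 + 1}\right)^{2}\right)\right)^{2} = \left(48 + \left(6 + 5 \left(\sqrt{-2}\right)^{2}\right)\right)^{2} = \left(48 + \left(6 + 5 \left(i \sqrt{2}\right)^{2}\right)\right)^{2} = \left(48 + \left(6 + 5 \left(-2\right)\right)\right)^{2} = \left(48 + \left(6 - 10\right)\right)^{2} = \left(48 - 4\right)^{2} = 44^{2} = 1936$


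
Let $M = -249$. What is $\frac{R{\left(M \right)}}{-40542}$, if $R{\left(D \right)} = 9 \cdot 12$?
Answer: $- \frac{18}{6757} \approx -0.0026639$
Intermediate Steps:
$R{\left(D \right)} = 108$
$\frac{R{\left(M \right)}}{-40542} = \frac{108}{-40542} = 108 \left(- \frac{1}{40542}\right) = - \frac{18}{6757}$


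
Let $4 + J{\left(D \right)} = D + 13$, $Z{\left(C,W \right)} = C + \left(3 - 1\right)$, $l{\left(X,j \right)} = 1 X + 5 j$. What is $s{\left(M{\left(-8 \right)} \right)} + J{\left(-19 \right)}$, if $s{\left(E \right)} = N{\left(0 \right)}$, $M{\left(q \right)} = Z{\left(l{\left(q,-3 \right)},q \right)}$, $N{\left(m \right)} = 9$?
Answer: $-1$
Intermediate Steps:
$l{\left(X,j \right)} = X + 5 j$
$Z{\left(C,W \right)} = 2 + C$ ($Z{\left(C,W \right)} = C + \left(3 - 1\right) = C + 2 = 2 + C$)
$M{\left(q \right)} = -13 + q$ ($M{\left(q \right)} = 2 + \left(q + 5 \left(-3\right)\right) = 2 + \left(q - 15\right) = 2 + \left(-15 + q\right) = -13 + q$)
$s{\left(E \right)} = 9$
$J{\left(D \right)} = 9 + D$ ($J{\left(D \right)} = -4 + \left(D + 13\right) = -4 + \left(13 + D\right) = 9 + D$)
$s{\left(M{\left(-8 \right)} \right)} + J{\left(-19 \right)} = 9 + \left(9 - 19\right) = 9 - 10 = -1$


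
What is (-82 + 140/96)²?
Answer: 3736489/576 ≈ 6487.0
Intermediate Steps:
(-82 + 140/96)² = (-82 + 140*(1/96))² = (-82 + 35/24)² = (-1933/24)² = 3736489/576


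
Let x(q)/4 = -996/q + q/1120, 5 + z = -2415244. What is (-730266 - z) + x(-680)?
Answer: 1002566926/595 ≈ 1.6850e+6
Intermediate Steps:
z = -2415249 (z = -5 - 2415244 = -2415249)
x(q) = -3984/q + q/280 (x(q) = 4*(-996/q + q/1120) = -3984/q + q/280)
(-730266 - z) + x(-680) = (-730266 - 1*(-2415249)) + (-3984/(-680) + (1/280)*(-680)) = (-730266 + 2415249) + (-3984*(-1/680) - 17/7) = 1684983 + (498/85 - 17/7) = 1684983 + 2041/595 = 1002566926/595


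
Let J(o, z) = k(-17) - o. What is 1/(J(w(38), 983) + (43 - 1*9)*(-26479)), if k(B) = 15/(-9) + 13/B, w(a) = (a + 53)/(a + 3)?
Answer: -2091/1882507751 ≈ -1.1108e-6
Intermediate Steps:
w(a) = (53 + a)/(3 + a)
k(B) = -5/3 + 13/B (k(B) = 15*(-⅑) + 13/B = -5/3 + 13/B)
J(o, z) = -124/51 - o (J(o, z) = (-5/3 + 13/(-17)) - o = (-5/3 + 13*(-1/17)) - o = (-5/3 - 13/17) - o = -124/51 - o)
1/(J(w(38), 983) + (43 - 1*9)*(-26479)) = 1/((-124/51 - (53 + 38)/(3 + 38)) + (43 - 1*9)*(-26479)) = 1/((-124/51 - 91/41) + (43 - 9)*(-26479)) = 1/((-124/51 - 91/41) + 34*(-26479)) = 1/((-124/51 - 1*91/41) - 900286) = 1/((-124/51 - 91/41) - 900286) = 1/(-9725/2091 - 900286) = 1/(-1882507751/2091) = -2091/1882507751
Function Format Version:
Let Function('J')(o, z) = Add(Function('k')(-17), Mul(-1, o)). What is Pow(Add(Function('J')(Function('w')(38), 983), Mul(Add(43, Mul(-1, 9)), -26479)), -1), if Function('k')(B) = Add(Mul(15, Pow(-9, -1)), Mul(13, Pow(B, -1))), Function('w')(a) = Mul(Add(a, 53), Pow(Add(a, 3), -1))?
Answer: Rational(-2091, 1882507751) ≈ -1.1108e-6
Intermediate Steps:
Function('w')(a) = Mul(Pow(Add(3, a), -1), Add(53, a)) (Function('w')(a) = Mul(Add(53, a), Pow(Add(3, a), -1)) = Mul(Pow(Add(3, a), -1), Add(53, a)))
Function('k')(B) = Add(Rational(-5, 3), Mul(13, Pow(B, -1))) (Function('k')(B) = Add(Mul(15, Rational(-1, 9)), Mul(13, Pow(B, -1))) = Add(Rational(-5, 3), Mul(13, Pow(B, -1))))
Function('J')(o, z) = Add(Rational(-124, 51), Mul(-1, o)) (Function('J')(o, z) = Add(Add(Rational(-5, 3), Mul(13, Pow(-17, -1))), Mul(-1, o)) = Add(Add(Rational(-5, 3), Mul(13, Rational(-1, 17))), Mul(-1, o)) = Add(Add(Rational(-5, 3), Rational(-13, 17)), Mul(-1, o)) = Add(Rational(-124, 51), Mul(-1, o)))
Pow(Add(Function('J')(Function('w')(38), 983), Mul(Add(43, Mul(-1, 9)), -26479)), -1) = Pow(Add(Add(Rational(-124, 51), Mul(-1, Mul(Pow(Add(3, 38), -1), Add(53, 38)))), Mul(Add(43, Mul(-1, 9)), -26479)), -1) = Pow(Add(Add(Rational(-124, 51), Mul(-1, Mul(Pow(41, -1), 91))), Mul(Add(43, -9), -26479)), -1) = Pow(Add(Add(Rational(-124, 51), Mul(-1, Mul(Rational(1, 41), 91))), Mul(34, -26479)), -1) = Pow(Add(Add(Rational(-124, 51), Mul(-1, Rational(91, 41))), -900286), -1) = Pow(Add(Add(Rational(-124, 51), Rational(-91, 41)), -900286), -1) = Pow(Add(Rational(-9725, 2091), -900286), -1) = Pow(Rational(-1882507751, 2091), -1) = Rational(-2091, 1882507751)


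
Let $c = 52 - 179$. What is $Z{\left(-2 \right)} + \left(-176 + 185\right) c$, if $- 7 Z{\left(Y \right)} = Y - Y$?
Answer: $-1143$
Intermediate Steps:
$Z{\left(Y \right)} = 0$ ($Z{\left(Y \right)} = - \frac{Y - Y}{7} = \left(- \frac{1}{7}\right) 0 = 0$)
$c = -127$ ($c = 52 - 179 = -127$)
$Z{\left(-2 \right)} + \left(-176 + 185\right) c = 0 + \left(-176 + 185\right) \left(-127\right) = 0 + 9 \left(-127\right) = 0 - 1143 = -1143$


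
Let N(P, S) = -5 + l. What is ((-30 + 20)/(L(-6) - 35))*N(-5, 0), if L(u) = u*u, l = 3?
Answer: 20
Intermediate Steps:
L(u) = u²
N(P, S) = -2 (N(P, S) = -5 + 3 = -2)
((-30 + 20)/(L(-6) - 35))*N(-5, 0) = ((-30 + 20)/((-6)² - 35))*(-2) = -10/(36 - 35)*(-2) = -10/1*(-2) = -10*1*(-2) = -10*(-2) = 20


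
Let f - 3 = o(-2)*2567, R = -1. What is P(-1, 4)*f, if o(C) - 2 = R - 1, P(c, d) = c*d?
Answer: -12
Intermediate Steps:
o(C) = 0 (o(C) = 2 + (-1 - 1) = 2 - 2 = 0)
f = 3 (f = 3 + 0*2567 = 3 + 0 = 3)
P(-1, 4)*f = -1*4*3 = -4*3 = -12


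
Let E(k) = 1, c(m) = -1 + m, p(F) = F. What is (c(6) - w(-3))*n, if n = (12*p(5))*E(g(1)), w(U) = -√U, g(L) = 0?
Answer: 300 + 60*I*√3 ≈ 300.0 + 103.92*I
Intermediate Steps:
n = 60 (n = (12*5)*1 = 60*1 = 60)
(c(6) - w(-3))*n = ((-1 + 6) - (-1)*√(-3))*60 = (5 - (-1)*I*√3)*60 = (5 + I*√3)*60 = 300 + 60*I*√3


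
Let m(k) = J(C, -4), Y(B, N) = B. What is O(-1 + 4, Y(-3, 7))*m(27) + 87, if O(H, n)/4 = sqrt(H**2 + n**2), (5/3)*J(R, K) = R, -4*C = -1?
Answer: 87 + 9*sqrt(2)/5 ≈ 89.546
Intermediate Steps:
C = 1/4 (C = -1/4*(-1) = 1/4 ≈ 0.25000)
J(R, K) = 3*R/5
m(k) = 3/20 (m(k) = (3/5)*(1/4) = 3/20)
O(H, n) = 4*sqrt(H**2 + n**2)
O(-1 + 4, Y(-3, 7))*m(27) + 87 = (4*sqrt((-1 + 4)**2 + (-3)**2))*(3/20) + 87 = (4*sqrt(3**2 + 9))*(3/20) + 87 = (4*sqrt(9 + 9))*(3/20) + 87 = (4*sqrt(18))*(3/20) + 87 = (4*(3*sqrt(2)))*(3/20) + 87 = (12*sqrt(2))*(3/20) + 87 = 9*sqrt(2)/5 + 87 = 87 + 9*sqrt(2)/5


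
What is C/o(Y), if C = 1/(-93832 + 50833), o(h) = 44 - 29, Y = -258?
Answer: -1/644985 ≈ -1.5504e-6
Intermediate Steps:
o(h) = 15
C = -1/42999 (C = 1/(-42999) = -1/42999 ≈ -2.3256e-5)
C/o(Y) = -1/42999/15 = -1/42999*1/15 = -1/644985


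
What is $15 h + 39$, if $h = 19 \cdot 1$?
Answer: $324$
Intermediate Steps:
$h = 19$
$15 h + 39 = 15 \cdot 19 + 39 = 285 + 39 = 324$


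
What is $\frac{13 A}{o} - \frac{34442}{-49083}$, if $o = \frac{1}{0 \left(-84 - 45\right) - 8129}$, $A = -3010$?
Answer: $\frac{15612702049352}{49083} \approx 3.1809 \cdot 10^{8}$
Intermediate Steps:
$o = - \frac{1}{8129}$ ($o = \frac{1}{0 \left(-129\right) - 8129} = \frac{1}{0 - 8129} = \frac{1}{-8129} = - \frac{1}{8129} \approx -0.00012302$)
$\frac{13 A}{o} - \frac{34442}{-49083} = \frac{13 \left(-3010\right)}{- \frac{1}{8129}} - \frac{34442}{-49083} = \left(-39130\right) \left(-8129\right) - - \frac{34442}{49083} = 318087770 + \frac{34442}{49083} = \frac{15612702049352}{49083}$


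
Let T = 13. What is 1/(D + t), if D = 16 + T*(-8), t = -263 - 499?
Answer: -1/850 ≈ -0.0011765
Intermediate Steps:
t = -762
D = -88 (D = 16 + 13*(-8) = 16 - 104 = -88)
1/(D + t) = 1/(-88 - 762) = 1/(-850) = -1/850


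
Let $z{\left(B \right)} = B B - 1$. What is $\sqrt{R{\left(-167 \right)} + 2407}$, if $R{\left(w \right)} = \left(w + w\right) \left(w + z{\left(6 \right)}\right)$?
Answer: $\sqrt{46495} \approx 215.63$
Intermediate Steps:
$z{\left(B \right)} = -1 + B^{2}$ ($z{\left(B \right)} = B^{2} - 1 = -1 + B^{2}$)
$R{\left(w \right)} = 2 w \left(35 + w\right)$ ($R{\left(w \right)} = \left(w + w\right) \left(w - \left(1 - 6^{2}\right)\right) = 2 w \left(w + \left(-1 + 36\right)\right) = 2 w \left(w + 35\right) = 2 w \left(35 + w\right)$)
$\sqrt{R{\left(-167 \right)} + 2407} = \sqrt{2 \left(-167\right) \left(35 - 167\right) + 2407} = \sqrt{2 \left(-167\right) \left(-132\right) + 2407} = \sqrt{44088 + 2407} = \sqrt{46495}$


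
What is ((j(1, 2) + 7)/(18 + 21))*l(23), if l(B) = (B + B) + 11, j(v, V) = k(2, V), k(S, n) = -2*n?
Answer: 57/13 ≈ 4.3846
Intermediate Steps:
j(v, V) = -2*V
l(B) = 11 + 2*B (l(B) = 2*B + 11 = 11 + 2*B)
((j(1, 2) + 7)/(18 + 21))*l(23) = ((-2*2 + 7)/(18 + 21))*(11 + 2*23) = ((-4 + 7)/39)*(11 + 46) = (3*(1/39))*57 = (1/13)*57 = 57/13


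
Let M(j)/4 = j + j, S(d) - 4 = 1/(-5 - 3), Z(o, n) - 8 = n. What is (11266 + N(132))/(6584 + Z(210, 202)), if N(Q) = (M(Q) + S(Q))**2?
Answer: 72614465/434816 ≈ 167.00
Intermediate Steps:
Z(o, n) = 8 + n
S(d) = 31/8 (S(d) = 4 + 1/(-5 - 3) = 4 + 1/(-8) = 4 - 1/8 = 31/8)
M(j) = 8*j (M(j) = 4*(j + j) = 4*(2*j) = 8*j)
N(Q) = (31/8 + 8*Q)**2 (N(Q) = (8*Q + 31/8)**2 = (31/8 + 8*Q)**2)
(11266 + N(132))/(6584 + Z(210, 202)) = (11266 + (31 + 64*132)**2/64)/(6584 + (8 + 202)) = (11266 + (31 + 8448)**2/64)/(6584 + 210) = (11266 + (1/64)*8479**2)/6794 = (11266 + (1/64)*71893441)*(1/6794) = (11266 + 71893441/64)*(1/6794) = (72614465/64)*(1/6794) = 72614465/434816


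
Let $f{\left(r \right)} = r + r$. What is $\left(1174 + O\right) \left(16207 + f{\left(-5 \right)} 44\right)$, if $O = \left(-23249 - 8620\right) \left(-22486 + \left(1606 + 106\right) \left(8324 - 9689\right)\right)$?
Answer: $1185530761406876$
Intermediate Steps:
$f{\left(r \right)} = 2 r$
$O = 75190635054$ ($O = - 31869 \left(-22486 + 1712 \left(-1365\right)\right) = - 31869 \left(-22486 - 2336880\right) = \left(-31869\right) \left(-2359366\right) = 75190635054$)
$\left(1174 + O\right) \left(16207 + f{\left(-5 \right)} 44\right) = \left(1174 + 75190635054\right) \left(16207 + 2 \left(-5\right) 44\right) = 75190636228 \left(16207 - 440\right) = 75190636228 \cdot 15767 = 1185530761406876$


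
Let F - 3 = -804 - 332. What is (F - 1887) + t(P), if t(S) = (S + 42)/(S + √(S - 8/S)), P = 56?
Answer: -65075804/21561 - 98*√2737/21561 ≈ -3018.5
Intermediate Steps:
F = -1133 (F = 3 + (-804 - 332) = 3 - 1136 = -1133)
t(S) = (42 + S)/(S + √(S - 8/S))
(F - 1887) + t(P) = (-1133 - 1887) + (42 + 56)/(56 + √(56 - 8/56)) = -3020 + 98/(56 + √(56 - 8*1/56)) = -3020 + 98/(56 + √(56 - ⅐)) = -3020 + 98/(56 + √(391/7)) = -3020 + 98/(56 + √2737/7)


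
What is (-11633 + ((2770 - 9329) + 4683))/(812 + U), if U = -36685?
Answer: 13509/35873 ≈ 0.37658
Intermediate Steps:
(-11633 + ((2770 - 9329) + 4683))/(812 + U) = (-11633 + ((2770 - 9329) + 4683))/(812 - 36685) = (-11633 + (-6559 + 4683))/(-35873) = (-11633 - 1876)*(-1/35873) = -13509*(-1/35873) = 13509/35873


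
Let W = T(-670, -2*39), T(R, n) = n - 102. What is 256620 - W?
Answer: 256800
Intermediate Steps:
T(R, n) = -102 + n
W = -180 (W = -102 - 2*39 = -102 - 78 = -180)
256620 - W = 256620 - 1*(-180) = 256620 + 180 = 256800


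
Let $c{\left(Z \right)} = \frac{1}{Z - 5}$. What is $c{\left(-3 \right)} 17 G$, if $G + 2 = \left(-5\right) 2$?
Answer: $\frac{51}{2} \approx 25.5$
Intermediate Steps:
$c{\left(Z \right)} = \frac{1}{-5 + Z}$
$G = -12$ ($G = -2 - 10 = -12$)
$c{\left(-3 \right)} 17 G = \frac{1}{-5 - 3} \cdot 17 \left(-12\right) = \frac{1}{-8} \cdot 17 \left(-12\right) = \left(- \frac{1}{8}\right) 17 \left(-12\right) = \left(- \frac{17}{8}\right) \left(-12\right) = \frac{51}{2}$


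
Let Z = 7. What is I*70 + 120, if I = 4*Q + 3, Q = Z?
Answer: 2290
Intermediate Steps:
Q = 7
I = 31 (I = 4*7 + 3 = 28 + 3 = 31)
I*70 + 120 = 31*70 + 120 = 2170 + 120 = 2290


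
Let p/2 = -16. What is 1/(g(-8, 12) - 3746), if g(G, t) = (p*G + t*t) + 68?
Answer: -1/3278 ≈ -0.00030506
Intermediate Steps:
p = -32 (p = 2*(-16) = -32)
g(G, t) = 68 + t**2 - 32*G (g(G, t) = (-32*G + t*t) + 68 = (-32*G + t**2) + 68 = (t**2 - 32*G) + 68 = 68 + t**2 - 32*G)
1/(g(-8, 12) - 3746) = 1/((68 + 12**2 - 32*(-8)) - 3746) = 1/((68 + 144 + 256) - 3746) = 1/(468 - 3746) = 1/(-3278) = -1/3278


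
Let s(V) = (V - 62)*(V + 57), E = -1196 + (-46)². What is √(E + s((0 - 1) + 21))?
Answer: I*√2314 ≈ 48.104*I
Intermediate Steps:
E = 920 (E = -1196 + 2116 = 920)
s(V) = (-62 + V)*(57 + V)
√(E + s((0 - 1) + 21)) = √(920 + (-3534 + ((0 - 1) + 21)² - 5*((0 - 1) + 21))) = √(920 + (-3534 + (-1 + 21)² - 5*(-1 + 21))) = √(920 + (-3534 + 20² - 5*20)) = √(920 + (-3534 + 400 - 100)) = √(920 - 3234) = √(-2314) = I*√2314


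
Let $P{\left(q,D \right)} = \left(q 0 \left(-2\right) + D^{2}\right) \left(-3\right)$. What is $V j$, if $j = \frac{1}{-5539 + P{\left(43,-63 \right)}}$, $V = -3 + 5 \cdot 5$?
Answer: $- \frac{1}{793} \approx -0.001261$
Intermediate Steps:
$P{\left(q,D \right)} = - 3 D^{2}$ ($P{\left(q,D \right)} = \left(0 \left(-2\right) + D^{2}\right) \left(-3\right) = \left(0 + D^{2}\right) \left(-3\right) = D^{2} \left(-3\right) = - 3 D^{2}$)
$V = 22$ ($V = -3 + 25 = 22$)
$j = - \frac{1}{17446}$ ($j = \frac{1}{-5539 - 3 \left(-63\right)^{2}} = \frac{1}{-5539 - 11907} = \frac{1}{-17446} = - \frac{1}{17446} \approx -5.732 \cdot 10^{-5}$)
$V j = 22 \left(- \frac{1}{17446}\right) = - \frac{1}{793}$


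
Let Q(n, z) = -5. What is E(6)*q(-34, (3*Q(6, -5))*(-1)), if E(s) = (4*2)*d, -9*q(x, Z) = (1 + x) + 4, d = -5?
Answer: -1160/9 ≈ -128.89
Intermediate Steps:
q(x, Z) = -5/9 - x/9 (q(x, Z) = -((1 + x) + 4)/9 = -(5 + x)/9 = -5/9 - x/9)
E(s) = -40 (E(s) = (4*2)*(-5) = 8*(-5) = -40)
E(6)*q(-34, (3*Q(6, -5))*(-1)) = -40*(-5/9 - 1/9*(-34)) = -40*(-5/9 + 34/9) = -40*29/9 = -1160/9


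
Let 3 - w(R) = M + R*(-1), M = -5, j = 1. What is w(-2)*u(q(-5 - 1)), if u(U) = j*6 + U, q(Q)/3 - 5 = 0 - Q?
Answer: 234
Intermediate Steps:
q(Q) = 15 - 3*Q (q(Q) = 15 + 3*(0 - Q) = 15 + 3*(-Q) = 15 - 3*Q)
w(R) = 8 + R (w(R) = 3 - (-5 + R*(-1)) = 3 - (-5 - R) = 3 + (5 + R) = 8 + R)
u(U) = 6 + U (u(U) = 1*6 + U = 6 + U)
w(-2)*u(q(-5 - 1)) = (8 - 2)*(6 + (15 - 3*(-5 - 1))) = 6*(6 + (15 - 3*(-6))) = 6*(6 + (15 + 18)) = 6*(6 + 33) = 6*39 = 234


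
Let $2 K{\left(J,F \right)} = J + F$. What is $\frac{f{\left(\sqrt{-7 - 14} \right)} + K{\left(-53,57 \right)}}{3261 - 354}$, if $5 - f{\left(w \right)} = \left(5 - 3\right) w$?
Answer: $\frac{7}{2907} - \frac{2 i \sqrt{21}}{2907} \approx 0.002408 - 0.0031528 i$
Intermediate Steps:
$K{\left(J,F \right)} = \frac{F}{2} + \frac{J}{2}$ ($K{\left(J,F \right)} = \frac{J + F}{2} = \frac{F + J}{2} = \frac{F}{2} + \frac{J}{2}$)
$f{\left(w \right)} = 5 - 2 w$ ($f{\left(w \right)} = 5 - \left(5 - 3\right) w = 5 - 2 w$)
$\frac{f{\left(\sqrt{-7 - 14} \right)} + K{\left(-53,57 \right)}}{3261 - 354} = \frac{\left(5 - 2 \sqrt{-7 - 14}\right) + \left(\frac{1}{2} \cdot 57 + \frac{1}{2} \left(-53\right)\right)}{3261 - 354} = \frac{\left(5 - 2 \sqrt{-21}\right) + \left(\frac{57}{2} - \frac{53}{2}\right)}{2907} = \left(\left(5 - 2 i \sqrt{21}\right) + 2\right) \frac{1}{2907} = \left(7 - 2 i \sqrt{21}\right) \frac{1}{2907} = \frac{7}{2907} - \frac{2 i \sqrt{21}}{2907}$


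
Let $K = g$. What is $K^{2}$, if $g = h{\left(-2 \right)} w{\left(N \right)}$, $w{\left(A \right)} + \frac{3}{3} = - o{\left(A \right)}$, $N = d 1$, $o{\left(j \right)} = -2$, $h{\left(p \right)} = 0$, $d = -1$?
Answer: $0$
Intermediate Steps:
$N = -1$ ($N = \left(-1\right) 1 = -1$)
$w{\left(A \right)} = 1$ ($w{\left(A \right)} = -1 - -2 = -1 + 2 = 1$)
$g = 0$ ($g = 0 \cdot 1 = 0$)
$K = 0$
$K^{2} = 0^{2} = 0$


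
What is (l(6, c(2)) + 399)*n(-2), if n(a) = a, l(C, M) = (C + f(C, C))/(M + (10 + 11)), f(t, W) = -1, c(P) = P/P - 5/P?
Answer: -31142/39 ≈ -798.51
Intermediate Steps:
c(P) = 1 - 5/P
l(C, M) = (-1 + C)/(21 + M) (l(C, M) = (C - 1)/(M + (10 + 11)) = (-1 + C)/(M + 21) = (-1 + C)/(21 + M))
(l(6, c(2)) + 399)*n(-2) = ((-1 + 6)/(21 + (-5 + 2)/2) + 399)*(-2) = (5/(21 + (½)*(-3)) + 399)*(-2) = (5/(21 - 3/2) + 399)*(-2) = (5/(39/2) + 399)*(-2) = ((2/39)*5 + 399)*(-2) = (10/39 + 399)*(-2) = (15571/39)*(-2) = -31142/39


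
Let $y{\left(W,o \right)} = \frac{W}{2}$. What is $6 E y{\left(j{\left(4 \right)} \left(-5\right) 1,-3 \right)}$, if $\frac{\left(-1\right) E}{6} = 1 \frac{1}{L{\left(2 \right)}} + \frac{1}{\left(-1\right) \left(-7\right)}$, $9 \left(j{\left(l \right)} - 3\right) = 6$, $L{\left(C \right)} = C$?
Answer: $\frac{1485}{7} \approx 212.14$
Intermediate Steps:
$j{\left(l \right)} = \frac{11}{3}$ ($j{\left(l \right)} = 3 + \frac{1}{9} \cdot 6 = 3 + \frac{2}{3} = \frac{11}{3}$)
$y{\left(W,o \right)} = \frac{W}{2}$ ($y{\left(W,o \right)} = W \frac{1}{2} = \frac{W}{2}$)
$E = - \frac{27}{7}$ ($E = - 6 \left(1 \cdot \frac{1}{2} + \frac{1}{\left(-1\right) \left(-7\right)}\right) = - 6 \left(1 \cdot \frac{1}{2} - - \frac{1}{7}\right) = - 6 \left(\frac{1}{2} + \frac{1}{7}\right) = \left(-6\right) \frac{9}{14} = - \frac{27}{7} \approx -3.8571$)
$6 E y{\left(j{\left(4 \right)} \left(-5\right) 1,-3 \right)} = 6 \left(- \frac{27}{7}\right) \frac{\frac{11}{3} \left(-5\right) 1}{2} = - \frac{162 \frac{\left(- \frac{55}{3}\right) 1}{2}}{7} = - \frac{162 \cdot \frac{1}{2} \left(- \frac{55}{3}\right)}{7} = \left(- \frac{162}{7}\right) \left(- \frac{55}{6}\right) = \frac{1485}{7}$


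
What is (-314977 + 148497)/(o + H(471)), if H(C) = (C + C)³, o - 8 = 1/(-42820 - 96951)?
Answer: -4653815216/23366829010163 ≈ -0.00019916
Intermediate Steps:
o = 1118167/139771 (o = 8 + 1/(-42820 - 96951) = 8 + 1/(-139771) = 8 - 1/139771 = 1118167/139771 ≈ 8.0000)
H(C) = 8*C³ (H(C) = (2*C)³ = 8*C³)
(-314977 + 148497)/(o + H(471)) = (-314977 + 148497)/(1118167/139771 + 8*471³) = -166480/(1118167/139771 + 8*104487111) = -166480/(1118167/139771 + 835896888) = -166480/116834145050815/139771 = -166480*139771/116834145050815 = -4653815216/23366829010163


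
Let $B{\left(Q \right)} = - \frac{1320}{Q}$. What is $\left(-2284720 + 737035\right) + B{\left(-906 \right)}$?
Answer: $- \frac{233700215}{151} \approx -1.5477 \cdot 10^{6}$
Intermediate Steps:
$\left(-2284720 + 737035\right) + B{\left(-906 \right)} = \left(-2284720 + 737035\right) - \frac{1320}{-906} = -1547685 - - \frac{220}{151} = -1547685 + \frac{220}{151} = - \frac{233700215}{151}$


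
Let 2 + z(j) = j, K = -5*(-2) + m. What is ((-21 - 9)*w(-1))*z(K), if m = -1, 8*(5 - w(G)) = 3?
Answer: -3885/4 ≈ -971.25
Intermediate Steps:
w(G) = 37/8 (w(G) = 5 - 1/8*3 = 5 - 3/8 = 37/8)
K = 9 (K = -5*(-2) - 1 = 10 - 1 = 9)
z(j) = -2 + j
((-21 - 9)*w(-1))*z(K) = ((-21 - 9)*(37/8))*(-2 + 9) = -30*37/8*7 = -555/4*7 = -3885/4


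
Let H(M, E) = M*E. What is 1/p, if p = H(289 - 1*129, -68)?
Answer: -1/10880 ≈ -9.1912e-5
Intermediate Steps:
H(M, E) = E*M
p = -10880 (p = -68*(289 - 1*129) = -68*(289 - 129) = -68*160 = -10880)
1/p = 1/(-10880) = -1/10880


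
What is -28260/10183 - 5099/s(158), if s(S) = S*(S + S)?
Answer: -1462888397/508416824 ≈ -2.8773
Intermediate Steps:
s(S) = 2*S**2 (s(S) = S*(2*S) = 2*S**2)
-28260/10183 - 5099/s(158) = -28260/10183 - 5099/(2*158**2) = -28260*1/10183 - 5099/(2*24964) = -28260/10183 - 5099/49928 = -1462888397/508416824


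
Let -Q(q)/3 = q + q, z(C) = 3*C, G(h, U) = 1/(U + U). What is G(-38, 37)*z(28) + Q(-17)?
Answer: 3816/37 ≈ 103.14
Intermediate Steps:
G(h, U) = 1/(2*U)
Q(q) = -6*q (Q(q) = -3*(q + q) = -6*q)
G(-38, 37)*z(28) + Q(-17) = ((1/2)/37)*(3*28) - 6*(-17) = ((1/2)*(1/37))*84 + 102 = (1/74)*84 + 102 = 42/37 + 102 = 3816/37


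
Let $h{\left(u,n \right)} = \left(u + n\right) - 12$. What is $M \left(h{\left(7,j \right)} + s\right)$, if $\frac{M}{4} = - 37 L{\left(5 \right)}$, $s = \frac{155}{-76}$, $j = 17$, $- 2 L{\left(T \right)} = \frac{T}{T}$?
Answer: $\frac{28009}{38} \approx 737.08$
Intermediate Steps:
$L{\left(T \right)} = - \frac{1}{2}$ ($L{\left(T \right)} = - \frac{T \frac{1}{T}}{2} = \left(- \frac{1}{2}\right) 1 = - \frac{1}{2}$)
$h{\left(u,n \right)} = -12 + n + u$ ($h{\left(u,n \right)} = \left(n + u\right) - 12 = -12 + n + u$)
$s = - \frac{155}{76}$ ($s = 155 \left(- \frac{1}{76}\right) = - \frac{155}{76} \approx -2.0395$)
$M = 74$ ($M = 4 \left(\left(-37\right) \left(- \frac{1}{2}\right)\right) = 4 \cdot \frac{37}{2} = 74$)
$M \left(h{\left(7,j \right)} + s\right) = 74 \left(\left(-12 + 17 + 7\right) - \frac{155}{76}\right) = 74 \left(12 - \frac{155}{76}\right) = 74 \cdot \frac{757}{76} = \frac{28009}{38}$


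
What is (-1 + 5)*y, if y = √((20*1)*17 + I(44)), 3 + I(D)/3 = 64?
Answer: 4*√523 ≈ 91.477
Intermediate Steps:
I(D) = 183 (I(D) = -9 + 3*64 = -9 + 192 = 183)
y = √523 (y = √((20*1)*17 + 183) = √(20*17 + 183) = √(340 + 183) = √523 ≈ 22.869)
(-1 + 5)*y = (-1 + 5)*√523 = 4*√523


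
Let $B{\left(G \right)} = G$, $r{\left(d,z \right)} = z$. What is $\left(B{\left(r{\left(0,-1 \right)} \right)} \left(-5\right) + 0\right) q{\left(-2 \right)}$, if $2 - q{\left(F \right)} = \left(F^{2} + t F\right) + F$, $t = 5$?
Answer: $50$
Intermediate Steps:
$q{\left(F \right)} = 2 - F^{2} - 6 F$ ($q{\left(F \right)} = 2 - \left(\left(F^{2} + 5 F\right) + F\right) = 2 - \left(F^{2} + 6 F\right) = 2 - F^{2} - 6 F$)
$\left(B{\left(r{\left(0,-1 \right)} \right)} \left(-5\right) + 0\right) q{\left(-2 \right)} = \left(\left(-1\right) \left(-5\right) + 0\right) \left(2 - \left(-2\right)^{2} - -12\right) = \left(5 + 0\right) \left(2 - 4 + 12\right) = 5 \left(2 - 4 + 12\right) = 5 \cdot 10 = 50$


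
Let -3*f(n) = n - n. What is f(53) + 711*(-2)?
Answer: -1422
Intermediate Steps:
f(n) = 0 (f(n) = -(n - n)/3 = -⅓*0 = 0)
f(53) + 711*(-2) = 0 + 711*(-2) = 0 - 1422 = -1422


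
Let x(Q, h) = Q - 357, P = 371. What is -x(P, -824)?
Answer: -14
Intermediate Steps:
x(Q, h) = -357 + Q
-x(P, -824) = -(-357 + 371) = -1*14 = -14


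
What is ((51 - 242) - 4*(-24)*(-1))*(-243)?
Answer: 69741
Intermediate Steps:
((51 - 242) - 4*(-24)*(-1))*(-243) = (-191 + 96*(-1))*(-243) = (-191 - 96)*(-243) = -287*(-243) = 69741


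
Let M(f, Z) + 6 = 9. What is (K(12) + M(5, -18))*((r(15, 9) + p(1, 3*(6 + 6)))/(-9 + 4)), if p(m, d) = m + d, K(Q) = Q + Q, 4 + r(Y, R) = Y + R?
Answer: -1539/5 ≈ -307.80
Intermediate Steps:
M(f, Z) = 3 (M(f, Z) = -6 + 9 = 3)
r(Y, R) = -4 + R + Y (r(Y, R) = -4 + (Y + R) = -4 + (R + Y) = -4 + R + Y)
K(Q) = 2*Q
p(m, d) = d + m
(K(12) + M(5, -18))*((r(15, 9) + p(1, 3*(6 + 6)))/(-9 + 4)) = (2*12 + 3)*(((-4 + 9 + 15) + (3*(6 + 6) + 1))/(-9 + 4)) = (24 + 3)*((20 + (3*12 + 1))/(-5)) = 27*((20 + (36 + 1))*(-⅕)) = 27*((20 + 37)*(-⅕)) = 27*(57*(-⅕)) = 27*(-57/5) = -1539/5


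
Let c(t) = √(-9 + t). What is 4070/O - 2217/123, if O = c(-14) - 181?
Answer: -27215423/672072 - 2035*I*√23/16392 ≈ -40.495 - 0.59538*I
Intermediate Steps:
O = -181 + I*√23 (O = √(-9 - 14) - 181 = √(-23) - 181 = I*√23 - 181 = -181 + I*√23 ≈ -181.0 + 4.7958*I)
4070/O - 2217/123 = 4070/(-181 + I*√23) - 2217/123 = 4070/(-181 + I*√23) - 2217*1/123 = 4070/(-181 + I*√23) - 739/41 = -739/41 + 4070/(-181 + I*√23)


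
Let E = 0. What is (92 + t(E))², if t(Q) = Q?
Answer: 8464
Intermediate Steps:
(92 + t(E))² = (92 + 0)² = 92² = 8464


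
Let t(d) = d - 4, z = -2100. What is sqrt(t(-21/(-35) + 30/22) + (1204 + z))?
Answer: 84*I*sqrt(385)/55 ≈ 29.967*I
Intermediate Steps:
t(d) = -4 + d
sqrt(t(-21/(-35) + 30/22) + (1204 + z)) = sqrt((-4 + (-21/(-35) + 30/22)) + (1204 - 2100)) = sqrt((-4 + (-21*(-1/35) + 30*(1/22))) - 896) = sqrt((-4 + (3/5 + 15/11)) - 896) = sqrt((-4 + 108/55) - 896) = sqrt(-112/55 - 896) = sqrt(-49392/55) = 84*I*sqrt(385)/55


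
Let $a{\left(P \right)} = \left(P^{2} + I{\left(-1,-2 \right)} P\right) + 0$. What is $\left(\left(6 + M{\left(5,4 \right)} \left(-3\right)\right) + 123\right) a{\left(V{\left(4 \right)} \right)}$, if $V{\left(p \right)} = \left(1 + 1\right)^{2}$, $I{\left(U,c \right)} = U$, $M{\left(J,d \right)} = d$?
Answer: $1404$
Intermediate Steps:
$V{\left(p \right)} = 4$ ($V{\left(p \right)} = 2^{2} = 4$)
$a{\left(P \right)} = P^{2} - P$ ($a{\left(P \right)} = \left(P^{2} - P\right) + 0 = P^{2} - P$)
$\left(\left(6 + M{\left(5,4 \right)} \left(-3\right)\right) + 123\right) a{\left(V{\left(4 \right)} \right)} = \left(\left(6 + 4 \left(-3\right)\right) + 123\right) 4 \left(-1 + 4\right) = \left(\left(6 - 12\right) + 123\right) 4 \cdot 3 = \left(-6 + 123\right) 12 = 117 \cdot 12 = 1404$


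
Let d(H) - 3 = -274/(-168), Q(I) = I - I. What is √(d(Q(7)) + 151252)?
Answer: √266816697/42 ≈ 388.92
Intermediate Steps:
Q(I) = 0
d(H) = 389/84 (d(H) = 3 - 274/(-168) = 3 - 274*(-1/168) = 3 + 137/84 = 389/84)
√(d(Q(7)) + 151252) = √(389/84 + 151252) = √(12705557/84) = √266816697/42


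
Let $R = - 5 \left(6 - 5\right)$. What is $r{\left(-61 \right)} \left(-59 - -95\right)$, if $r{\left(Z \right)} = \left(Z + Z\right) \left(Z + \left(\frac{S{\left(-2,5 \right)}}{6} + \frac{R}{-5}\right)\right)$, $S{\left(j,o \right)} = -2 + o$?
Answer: $261324$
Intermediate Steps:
$R = -5$ ($R = \left(-5\right) 1 = -5$)
$r{\left(Z \right)} = 2 Z \left(\frac{3}{2} + Z\right)$ ($r{\left(Z \right)} = \left(Z + Z\right) \left(Z + \left(\frac{-2 + 5}{6} - \frac{5}{-5}\right)\right) = 2 Z \left(Z + \left(3 \cdot \frac{1}{6} - -1\right)\right) = 2 Z \left(Z + \left(\frac{1}{2} + 1\right)\right) = 2 Z \left(Z + \frac{3}{2}\right) = 2 Z \left(\frac{3}{2} + Z\right)$)
$r{\left(-61 \right)} \left(-59 - -95\right) = - 61 \left(3 + 2 \left(-61\right)\right) \left(-59 - -95\right) = - 61 \left(3 - 122\right) \left(-59 + 95\right) = \left(-61\right) \left(-119\right) 36 = 7259 \cdot 36 = 261324$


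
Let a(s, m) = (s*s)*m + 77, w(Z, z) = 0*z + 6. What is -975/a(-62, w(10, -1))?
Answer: -975/23141 ≈ -0.042133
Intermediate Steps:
w(Z, z) = 6 (w(Z, z) = 0 + 6 = 6)
a(s, m) = 77 + m*s² (a(s, m) = s²*m + 77 = m*s² + 77 = 77 + m*s²)
-975/a(-62, w(10, -1)) = -975/(77 + 6*(-62)²) = -975/(77 + 6*3844) = -975/(77 + 23064) = -975/23141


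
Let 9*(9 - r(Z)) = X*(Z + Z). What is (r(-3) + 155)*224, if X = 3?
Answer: 37184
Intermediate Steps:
r(Z) = 9 - 2*Z/3 (r(Z) = 9 - (Z + Z)/3 = 9 - 2*Z/3)
(r(-3) + 155)*224 = ((9 - 2/3*(-3)) + 155)*224 = ((9 + 2) + 155)*224 = (11 + 155)*224 = 166*224 = 37184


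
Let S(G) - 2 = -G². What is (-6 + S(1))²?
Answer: 25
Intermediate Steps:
S(G) = 2 - G²
(-6 + S(1))² = (-6 + (2 - 1*1²))² = (-6 + (2 - 1*1))² = (-6 + (2 - 1))² = (-6 + 1)² = (-5)² = 25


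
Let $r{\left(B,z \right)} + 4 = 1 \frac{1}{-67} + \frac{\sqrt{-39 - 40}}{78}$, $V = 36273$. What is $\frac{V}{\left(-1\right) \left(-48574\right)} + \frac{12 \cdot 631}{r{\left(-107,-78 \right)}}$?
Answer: $\frac{3 \left(- 640457962014 i + 810097 \sqrt{79}\right)}{48574 \left(67 \sqrt{79} + 20982 i\right)} \approx -1883.7 - 53.484 i$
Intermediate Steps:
$r{\left(B,z \right)} = - \frac{269}{67} + \frac{i \sqrt{79}}{78}$ ($r{\left(B,z \right)} = -4 + \left(1 \frac{1}{-67} + \frac{\sqrt{-39 - 40}}{78}\right) = -4 + \left(1 \left(- \frac{1}{67}\right) + \sqrt{-79} \cdot \frac{1}{78}\right) = -4 - \left(\frac{1}{67} - i \sqrt{79} \cdot \frac{1}{78}\right) = -4 - \left(\frac{1}{67} - \frac{i \sqrt{79}}{78}\right) = - \frac{269}{67} + \frac{i \sqrt{79}}{78}$)
$\frac{V}{\left(-1\right) \left(-48574\right)} + \frac{12 \cdot 631}{r{\left(-107,-78 \right)}} = \frac{36273}{\left(-1\right) \left(-48574\right)} + \frac{12 \cdot 631}{- \frac{269}{67} + \frac{i \sqrt{79}}{78}} = \frac{36273}{48574} + \frac{7572}{- \frac{269}{67} + \frac{i \sqrt{79}}{78}}$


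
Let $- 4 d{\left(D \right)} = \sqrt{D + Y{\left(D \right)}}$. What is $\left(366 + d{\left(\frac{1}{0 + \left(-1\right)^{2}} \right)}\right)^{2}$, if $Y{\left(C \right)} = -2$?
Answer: $\frac{\left(1464 - i\right)^{2}}{16} \approx 1.3396 \cdot 10^{5} - 183.0 i$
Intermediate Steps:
$d{\left(D \right)} = - \frac{\sqrt{-2 + D}}{4}$ ($d{\left(D \right)} = - \frac{\sqrt{D - 2}}{4} = - \frac{\sqrt{-2 + D}}{4}$)
$\left(366 + d{\left(\frac{1}{0 + \left(-1\right)^{2}} \right)}\right)^{2} = \left(366 - \frac{\sqrt{-2 + \frac{1}{0 + \left(-1\right)^{2}}}}{4}\right)^{2} = \left(366 - \frac{\sqrt{-2 + \frac{1}{0 + 1}}}{4}\right)^{2} = \left(366 - \frac{\sqrt{-2 + 1^{-1}}}{4}\right)^{2} = \left(366 - \frac{\sqrt{-2 + 1}}{4}\right)^{2} = \left(366 - \frac{\sqrt{-1}}{4}\right)^{2} = \left(366 - \frac{i}{4}\right)^{2}$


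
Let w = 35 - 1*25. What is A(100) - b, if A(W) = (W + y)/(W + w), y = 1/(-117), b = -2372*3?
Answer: 91594619/12870 ≈ 7116.9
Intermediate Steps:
w = 10 (w = 35 - 25 = 10)
b = -7116
y = -1/117 ≈ -0.0085470
A(W) = (-1/117 + W)/(10 + W) (A(W) = (W - 1/117)/(W + 10) = (-1/117 + W)/(10 + W))
A(100) - b = (-1/117 + 100)/(10 + 100) - 1*(-7116) = (11699/117)/110 + 7116 = (1/110)*(11699/117) + 7116 = 11699/12870 + 7116 = 91594619/12870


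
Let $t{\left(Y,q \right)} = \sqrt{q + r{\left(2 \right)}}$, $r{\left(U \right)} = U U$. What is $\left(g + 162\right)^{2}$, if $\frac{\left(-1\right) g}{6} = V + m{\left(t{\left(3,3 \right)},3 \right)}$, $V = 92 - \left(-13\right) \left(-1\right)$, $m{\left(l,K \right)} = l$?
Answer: $97596 + 3744 \sqrt{7} \approx 1.075 \cdot 10^{5}$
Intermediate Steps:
$r{\left(U \right)} = U^{2}$
$t{\left(Y,q \right)} = \sqrt{4 + q}$ ($t{\left(Y,q \right)} = \sqrt{q + 2^{2}} = \sqrt{q + 4} = \sqrt{4 + q}$)
$V = 79$ ($V = 92 - 13 = 79$)
$g = -474 - 6 \sqrt{7}$ ($g = - 6 \left(79 + \sqrt{4 + 3}\right) = - 6 \left(79 + \sqrt{7}\right) = -474 - 6 \sqrt{7} \approx -489.87$)
$\left(g + 162\right)^{2} = \left(\left(-474 - 6 \sqrt{7}\right) + 162\right)^{2} = \left(-312 - 6 \sqrt{7}\right)^{2}$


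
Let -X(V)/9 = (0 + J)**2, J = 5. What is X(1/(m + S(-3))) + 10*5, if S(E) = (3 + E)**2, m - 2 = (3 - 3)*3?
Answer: -175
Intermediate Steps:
m = 2 (m = 2 + (3 - 3)*3 = 2 + 0*3 = 2 + 0 = 2)
X(V) = -225 (X(V) = -9*(0 + 5)**2 = -9*5**2 = -9*25 = -225)
X(1/(m + S(-3))) + 10*5 = -225 + 10*5 = -225 + 50 = -175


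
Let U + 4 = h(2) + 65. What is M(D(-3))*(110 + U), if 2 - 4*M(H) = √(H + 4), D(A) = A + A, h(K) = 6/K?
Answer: 87 - 87*I*√2/2 ≈ 87.0 - 61.518*I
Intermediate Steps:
D(A) = 2*A
M(H) = ½ - √(4 + H)/4 (M(H) = ½ - √(H + 4)/4 = ½ - √(4 + H)/4)
U = 64 (U = -4 + (6/2 + 65) = -4 + (6*(½) + 65) = -4 + (3 + 65) = -4 + 68 = 64)
M(D(-3))*(110 + U) = (½ - √(4 + 2*(-3))/4)*(110 + 64) = (½ - √(4 - 6)/4)*174 = (½ - I*√2/4)*174 = 87 - 87*I*√2/2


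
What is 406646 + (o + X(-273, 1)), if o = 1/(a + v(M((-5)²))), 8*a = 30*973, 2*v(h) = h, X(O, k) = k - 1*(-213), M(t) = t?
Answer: 5958464704/14645 ≈ 4.0686e+5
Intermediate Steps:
X(O, k) = 213 + k (X(O, k) = k + 213 = 213 + k)
v(h) = h/2
a = 14595/4 (a = (30*973)/8 = (⅛)*29190 = 14595/4 ≈ 3648.8)
o = 4/14645 (o = 1/(14595/4 + (½)*(-5)²) = 1/(14595/4 + (½)*25) = 1/(14595/4 + 25/2) = 1/(14645/4) = 4/14645 ≈ 0.00027313)
406646 + (o + X(-273, 1)) = 406646 + (4/14645 + (213 + 1)) = 406646 + (4/14645 + 214) = 406646 + 3134034/14645 = 5958464704/14645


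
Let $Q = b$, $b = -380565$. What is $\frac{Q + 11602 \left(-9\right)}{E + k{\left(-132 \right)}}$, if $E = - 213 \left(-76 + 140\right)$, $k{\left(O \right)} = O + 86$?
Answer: $\frac{484983}{13678} \approx 35.457$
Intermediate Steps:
$k{\left(O \right)} = 86 + O$
$Q = -380565$
$E = -13632$ ($E = \left(-213\right) 64 = -13632$)
$\frac{Q + 11602 \left(-9\right)}{E + k{\left(-132 \right)}} = \frac{-380565 + 11602 \left(-9\right)}{-13632 + \left(86 - 132\right)} = \frac{-380565 - 104418}{-13632 - 46} = - \frac{484983}{-13678} = \left(-484983\right) \left(- \frac{1}{13678}\right) = \frac{484983}{13678}$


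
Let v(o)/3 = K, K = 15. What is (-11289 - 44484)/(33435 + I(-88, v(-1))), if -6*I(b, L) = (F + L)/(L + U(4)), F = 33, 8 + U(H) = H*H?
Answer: -2955969/1772042 ≈ -1.6681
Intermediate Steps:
U(H) = -8 + H² (U(H) = -8 + H*H = -8 + H²)
v(o) = 45 (v(o) = 3*15 = 45)
I(b, L) = -(33 + L)/(6*(8 + L)) (I(b, L) = -(33 + L)/(6*(L + (-8 + 4²))) = -(33 + L)/(6*(L + (-8 + 16))) = -(33 + L)/(6*(L + 8)) = -(33 + L)/(6*(8 + L)))
(-11289 - 44484)/(33435 + I(-88, v(-1))) = (-11289 - 44484)/(33435 + (-33 - 1*45)/(6*(8 + 45))) = -55773/(33435 + (⅙)*(-33 - 45)/53) = -55773/(33435 + (⅙)*(1/53)*(-78)) = -55773/(33435 - 13/53) = -55773/1772042/53 = -55773*53/1772042 = -2955969/1772042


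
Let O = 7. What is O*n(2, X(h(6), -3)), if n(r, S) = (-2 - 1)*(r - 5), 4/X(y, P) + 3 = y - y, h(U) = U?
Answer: 63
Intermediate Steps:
X(y, P) = -4/3 (X(y, P) = 4/(-3 + (y - y)) = 4/(-3 + 0) = 4/(-3) = 4*(-⅓) = -4/3)
n(r, S) = 15 - 3*r (n(r, S) = -3*(-5 + r) = 15 - 3*r)
O*n(2, X(h(6), -3)) = 7*(15 - 3*2) = 7*(15 - 6) = 7*9 = 63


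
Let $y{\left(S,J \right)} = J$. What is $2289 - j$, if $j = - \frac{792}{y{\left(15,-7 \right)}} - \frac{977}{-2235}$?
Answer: $\frac{34034446}{15645} \approx 2175.4$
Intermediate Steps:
$j = \frac{1776959}{15645}$ ($j = - \frac{792}{-7} - \frac{977}{-2235} = \left(-792\right) \left(- \frac{1}{7}\right) - - \frac{977}{2235} = \frac{792}{7} + \frac{977}{2235} = \frac{1776959}{15645} \approx 113.58$)
$2289 - j = 2289 - \frac{1776959}{15645} = \frac{34034446}{15645}$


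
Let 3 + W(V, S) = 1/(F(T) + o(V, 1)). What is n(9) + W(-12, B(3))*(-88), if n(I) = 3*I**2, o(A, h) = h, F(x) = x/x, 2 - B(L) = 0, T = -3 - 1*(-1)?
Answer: 463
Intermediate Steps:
T = -2 (T = -3 + 1 = -2)
B(L) = 2 (B(L) = 2 - 1*0 = 2 + 0 = 2)
F(x) = 1
W(V, S) = -5/2 (W(V, S) = -3 + 1/(1 + 1) = -3 + 1/2 = -5/2)
n(9) + W(-12, B(3))*(-88) = 3*9**2 - 5/2*(-88) = 3*81 + 220 = 243 + 220 = 463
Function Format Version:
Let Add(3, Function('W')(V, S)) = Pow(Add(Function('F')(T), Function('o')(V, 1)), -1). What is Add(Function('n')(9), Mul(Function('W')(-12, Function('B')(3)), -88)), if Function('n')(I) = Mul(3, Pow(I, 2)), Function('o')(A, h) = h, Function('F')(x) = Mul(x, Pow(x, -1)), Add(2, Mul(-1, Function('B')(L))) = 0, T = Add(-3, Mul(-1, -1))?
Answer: 463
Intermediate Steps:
T = -2 (T = Add(-3, 1) = -2)
Function('B')(L) = 2 (Function('B')(L) = Add(2, Mul(-1, 0)) = Add(2, 0) = 2)
Function('F')(x) = 1
Function('W')(V, S) = Rational(-5, 2) (Function('W')(V, S) = Add(-3, Pow(Add(1, 1), -1)) = Add(-3, Pow(2, -1)) = Add(-3, Rational(1, 2)) = Rational(-5, 2))
Add(Function('n')(9), Mul(Function('W')(-12, Function('B')(3)), -88)) = Add(Mul(3, Pow(9, 2)), Mul(Rational(-5, 2), -88)) = Add(Mul(3, 81), 220) = Add(243, 220) = 463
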